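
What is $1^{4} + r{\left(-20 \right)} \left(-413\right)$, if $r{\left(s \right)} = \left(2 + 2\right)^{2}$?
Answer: $-6607$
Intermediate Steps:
$r{\left(s \right)} = 16$ ($r{\left(s \right)} = 4^{2} = 16$)
$1^{4} + r{\left(-20 \right)} \left(-413\right) = 1^{4} + 16 \left(-413\right) = 1 - 6608 = -6607$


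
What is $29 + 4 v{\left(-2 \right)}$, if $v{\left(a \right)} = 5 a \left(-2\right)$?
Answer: $109$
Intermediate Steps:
$v{\left(a \right)} = - 10 a$
$29 + 4 v{\left(-2 \right)} = 29 + 4 \left(\left(-10\right) \left(-2\right)\right) = 29 + 4 \cdot 20 = 29 + 80 = 109$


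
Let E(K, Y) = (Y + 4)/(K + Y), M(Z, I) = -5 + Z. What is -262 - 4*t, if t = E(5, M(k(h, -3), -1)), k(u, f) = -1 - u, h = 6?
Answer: -1866/7 ≈ -266.57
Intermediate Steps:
E(K, Y) = (4 + Y)/(K + Y)
t = 8/7 (t = (4 + (-5 + (-1 - 1*6)))/(5 + (-5 + (-1 - 1*6))) = (4 + (-5 + (-1 - 6)))/(5 + (-5 + (-1 - 6))) = (4 + (-5 - 7))/(5 + (-5 - 7)) = (4 - 12)/(5 - 12) = -8/(-7) = -⅐*(-8) = 8/7 ≈ 1.1429)
-262 - 4*t = -262 - 4*8/7 = -262 - 32/7 = -1866/7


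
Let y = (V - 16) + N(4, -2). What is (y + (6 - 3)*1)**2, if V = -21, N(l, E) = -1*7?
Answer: 1681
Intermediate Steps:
N(l, E) = -7
y = -44 (y = (-21 - 16) - 7 = -37 - 7 = -44)
(y + (6 - 3)*1)**2 = (-44 + (6 - 3)*1)**2 = (-44 + 3*1)**2 = (-44 + 3)**2 = (-41)**2 = 1681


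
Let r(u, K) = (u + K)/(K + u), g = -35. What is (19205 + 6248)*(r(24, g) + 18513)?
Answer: 471236842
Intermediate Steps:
r(u, K) = 1 (r(u, K) = (K + u)/(K + u) = 1)
(19205 + 6248)*(r(24, g) + 18513) = (19205 + 6248)*(1 + 18513) = 25453*18514 = 471236842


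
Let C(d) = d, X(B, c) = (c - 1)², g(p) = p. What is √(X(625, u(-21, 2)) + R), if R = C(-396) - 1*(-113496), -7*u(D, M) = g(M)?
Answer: √5541981/7 ≈ 336.31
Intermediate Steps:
u(D, M) = -M/7
X(B, c) = (-1 + c)²
R = 113100 (R = -396 - 1*(-113496) = -396 + 113496 = 113100)
√(X(625, u(-21, 2)) + R) = √((-1 - ⅐*2)² + 113100) = √((-1 - 2/7)² + 113100) = √((-9/7)² + 113100) = √(81/49 + 113100) = √(5541981/49) = √5541981/7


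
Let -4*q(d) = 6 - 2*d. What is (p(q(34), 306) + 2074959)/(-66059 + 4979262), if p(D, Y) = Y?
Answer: 2075265/4913203 ≈ 0.42239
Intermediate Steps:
q(d) = -3/2 + d/2 (q(d) = -(6 - 2*d)/4 = -3/2 + d/2)
(p(q(34), 306) + 2074959)/(-66059 + 4979262) = (306 + 2074959)/(-66059 + 4979262) = 2075265/4913203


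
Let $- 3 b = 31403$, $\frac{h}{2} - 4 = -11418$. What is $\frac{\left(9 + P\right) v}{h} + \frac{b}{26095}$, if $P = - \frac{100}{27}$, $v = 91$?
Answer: $- \frac{522414107}{1237216140} \approx -0.42225$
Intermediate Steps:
$P = - \frac{100}{27}$ ($P = \left(-100\right) \frac{1}{27} = - \frac{100}{27} \approx -3.7037$)
$h = -22828$ ($h = 8 + 2 \left(-11418\right) = 8 - 22836 = -22828$)
$b = - \frac{31403}{3}$ ($b = \left(- \frac{1}{3}\right) 31403 = - \frac{31403}{3} \approx -10468.0$)
$\frac{\left(9 + P\right) v}{h} + \frac{b}{26095} = \frac{\left(9 - \frac{100}{27}\right) 91}{-22828} - \frac{31403}{3 \cdot 26095} = \frac{143}{27} \cdot 91 \left(- \frac{1}{22828}\right) - \frac{31403}{78285} = \frac{13013}{27} \left(- \frac{1}{22828}\right) - \frac{31403}{78285} = - \frac{1001}{47412} - \frac{31403}{78285} = - \frac{522414107}{1237216140}$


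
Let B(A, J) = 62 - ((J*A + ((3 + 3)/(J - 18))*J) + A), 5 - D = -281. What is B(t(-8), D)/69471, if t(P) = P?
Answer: 52519/1551519 ≈ 0.033850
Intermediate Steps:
D = 286 (D = 5 - 1*(-281) = 5 + 281 = 286)
B(A, J) = 62 - A - A*J - 6*J/(-18 + J) (B(A, J) = 62 - ((A*J + (6/(-18 + J))*J) + A) = 62 - ((A*J + 6*J/(-18 + J)) + A) = 62 - (A + A*J + 6*J/(-18 + J)) = 62 + (-A - A*J - 6*J/(-18 + J)) = 62 - A - A*J - 6*J/(-18 + J))
B(t(-8), D)/69471 = ((-1116 + 18*(-8) + 56*286 - 1*(-8)*286**2 + 17*(-8)*286)/(-18 + 286))/69471 = ((-1116 - 144 + 16016 - 1*(-8)*81796 - 38896)/268)*(1/69471) = ((-1116 - 144 + 16016 + 654368 - 38896)/268)*(1/69471) = ((1/268)*630228)*(1/69471) = (157557/67)*(1/69471) = 52519/1551519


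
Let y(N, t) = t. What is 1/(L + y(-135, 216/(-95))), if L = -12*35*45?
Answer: -95/1795716 ≈ -5.2904e-5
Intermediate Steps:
L = -18900 (L = -420*45 = -18900)
1/(L + y(-135, 216/(-95))) = 1/(-18900 + 216/(-95)) = 1/(-18900 + 216*(-1/95)) = 1/(-18900 - 216/95) = 1/(-1795716/95) = -95/1795716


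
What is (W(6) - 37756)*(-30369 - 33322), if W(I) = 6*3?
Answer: 2403570958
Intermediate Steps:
W(I) = 18
(W(6) - 37756)*(-30369 - 33322) = (18 - 37756)*(-30369 - 33322) = -37738*(-63691) = 2403570958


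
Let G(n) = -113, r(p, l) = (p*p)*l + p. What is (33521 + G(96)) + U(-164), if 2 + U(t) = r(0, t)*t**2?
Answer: 33406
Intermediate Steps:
r(p, l) = p + l*p**2 (r(p, l) = p**2*l + p = l*p**2 + p = p + l*p**2)
U(t) = -2 (U(t) = -2 + (0*(1 + t*0))*t**2 = -2 + (0*(1 + 0))*t**2 = -2 + (0*1)*t**2 = -2 + 0*t**2 = -2 + 0 = -2)
(33521 + G(96)) + U(-164) = (33521 - 113) - 2 = 33408 - 2 = 33406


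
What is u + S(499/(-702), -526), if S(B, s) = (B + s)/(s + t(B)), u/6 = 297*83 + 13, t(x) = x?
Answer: 147985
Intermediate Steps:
u = 147984 (u = 6*(297*83 + 13) = 6*(24651 + 13) = 6*24664 = 147984)
S(B, s) = 1 (S(B, s) = (B + s)/(s + B) = (B + s)/(B + s) = 1)
u + S(499/(-702), -526) = 147984 + 1 = 147985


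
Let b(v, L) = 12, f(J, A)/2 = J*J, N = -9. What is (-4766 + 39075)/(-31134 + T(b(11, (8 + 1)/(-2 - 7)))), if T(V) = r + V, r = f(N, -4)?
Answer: -34309/30960 ≈ -1.1082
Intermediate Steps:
f(J, A) = 2*J² (f(J, A) = 2*(J*J) = 2*J²)
r = 162 (r = 2*(-9)² = 2*81 = 162)
T(V) = 162 + V
(-4766 + 39075)/(-31134 + T(b(11, (8 + 1)/(-2 - 7)))) = (-4766 + 39075)/(-31134 + (162 + 12)) = 34309/(-31134 + 174) = 34309/(-30960) = 34309*(-1/30960) = -34309/30960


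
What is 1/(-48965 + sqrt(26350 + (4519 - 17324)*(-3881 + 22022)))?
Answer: -9793/525968076 - I*sqrt(232269155)/2629840380 ≈ -1.8619e-5 - 5.7952e-6*I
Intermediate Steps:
1/(-48965 + sqrt(26350 + (4519 - 17324)*(-3881 + 22022))) = 1/(-48965 + sqrt(26350 - 12805*18141)) = 1/(-48965 + sqrt(26350 - 232295505)) = 1/(-48965 + sqrt(-232269155)) = 1/(-48965 + I*sqrt(232269155))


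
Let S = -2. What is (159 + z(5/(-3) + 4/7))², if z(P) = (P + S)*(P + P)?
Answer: 5344925881/194481 ≈ 27483.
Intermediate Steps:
z(P) = 2*P*(-2 + P) (z(P) = (P - 2)*(P + P) = (-2 + P)*(2*P) = 2*P*(-2 + P))
(159 + z(5/(-3) + 4/7))² = (159 + 2*(5/(-3) + 4/7)*(-2 + (5/(-3) + 4/7)))² = (159 + 2*(5*(-⅓) + 4*(⅐))*(-2 + (5*(-⅓) + 4*(⅐))))² = (159 + 2*(-5/3 + 4/7)*(-2 + (-5/3 + 4/7)))² = (159 + 2*(-23/21)*(-2 - 23/21))² = (159 + 2*(-23/21)*(-65/21))² = (159 + 2990/441)² = (73109/441)² = 5344925881/194481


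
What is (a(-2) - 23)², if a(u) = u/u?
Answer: 484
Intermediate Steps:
a(u) = 1
(a(-2) - 23)² = (1 - 23)² = (-22)² = 484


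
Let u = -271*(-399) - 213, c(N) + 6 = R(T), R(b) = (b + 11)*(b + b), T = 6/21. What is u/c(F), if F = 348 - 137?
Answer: 2643942/11 ≈ 2.4036e+5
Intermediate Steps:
T = 2/7 (T = 6*(1/21) = 2/7 ≈ 0.28571)
F = 211
R(b) = 2*b*(11 + b) (R(b) = (11 + b)*(2*b) = 2*b*(11 + b))
c(N) = 22/49 (c(N) = -6 + 2*(2/7)*(11 + 2/7) = -6 + 2*(2/7)*(79/7) = -6 + 316/49 = 22/49)
u = 107916 (u = 108129 - 213 = 107916)
u/c(F) = 107916/(22/49) = 107916*(49/22) = 2643942/11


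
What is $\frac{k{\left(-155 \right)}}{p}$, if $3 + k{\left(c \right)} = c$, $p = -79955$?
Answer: $\frac{158}{79955} \approx 0.0019761$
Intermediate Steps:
$k{\left(c \right)} = -3 + c$
$\frac{k{\left(-155 \right)}}{p} = \frac{-3 - 155}{-79955} = \left(-158\right) \left(- \frac{1}{79955}\right) = \frac{158}{79955}$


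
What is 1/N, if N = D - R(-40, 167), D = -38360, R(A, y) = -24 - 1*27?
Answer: -1/38309 ≈ -2.6104e-5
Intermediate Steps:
R(A, y) = -51 (R(A, y) = -24 - 27 = -51)
N = -38309 (N = -38360 - 1*(-51) = -38360 + 51 = -38309)
1/N = 1/(-38309) = -1/38309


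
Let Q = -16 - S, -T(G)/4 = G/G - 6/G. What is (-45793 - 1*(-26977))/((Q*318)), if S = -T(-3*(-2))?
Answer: 196/53 ≈ 3.6981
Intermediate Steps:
T(G) = -4 + 24/G (T(G) = -4*(G/G - 6/G) = -4*(1 - 6/G) = -4 + 24/G)
S = 0 (S = -(-4 + 24/((-3*(-2)))) = -(-4 + 24/6) = -(-4 + 24*(1/6)) = -(-4 + 4) = -1*0 = 0)
Q = -16 (Q = -16 - 1*0 = -16 + 0 = -16)
(-45793 - 1*(-26977))/((Q*318)) = (-45793 - 1*(-26977))/((-16*318)) = (-45793 + 26977)/(-5088) = -18816*(-1/5088) = 196/53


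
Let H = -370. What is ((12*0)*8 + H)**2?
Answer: 136900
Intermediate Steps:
((12*0)*8 + H)**2 = ((12*0)*8 - 370)**2 = (0*8 - 370)**2 = (0 - 370)**2 = (-370)**2 = 136900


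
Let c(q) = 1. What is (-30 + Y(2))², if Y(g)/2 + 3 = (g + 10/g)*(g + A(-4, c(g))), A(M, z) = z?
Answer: 36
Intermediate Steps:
Y(g) = -6 + 2*(1 + g)*(g + 10/g) (Y(g) = -6 + 2*((g + 10/g)*(g + 1)) = -6 + 2*((g + 10/g)*(1 + g)) = -6 + 2*((1 + g)*(g + 10/g)) = -6 + 2*(1 + g)*(g + 10/g))
(-30 + Y(2))² = (-30 + 2*(10 + 2*(7 + 2 + 2²))/2)² = (-30 + 2*(½)*(10 + 2*(7 + 2 + 4)))² = (-30 + 2*(½)*(10 + 2*13))² = (-30 + 2*(½)*(10 + 26))² = (-30 + 2*(½)*36)² = (-30 + 36)² = 6² = 36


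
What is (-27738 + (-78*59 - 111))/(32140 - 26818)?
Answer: -10817/1774 ≈ -6.0975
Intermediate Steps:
(-27738 + (-78*59 - 111))/(32140 - 26818) = (-27738 + (-4602 - 111))/5322 = (-27738 - 4713)*(1/5322) = -32451*1/5322 = -10817/1774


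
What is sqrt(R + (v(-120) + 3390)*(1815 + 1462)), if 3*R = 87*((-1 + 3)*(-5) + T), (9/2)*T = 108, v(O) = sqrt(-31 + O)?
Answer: sqrt(11109436 + 3277*I*sqrt(151)) ≈ 3333.1 + 6.041*I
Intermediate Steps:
T = 24 (T = (2/9)*108 = 24)
R = 406 (R = (87*((-1 + 3)*(-5) + 24))/3 = (87*(2*(-5) + 24))/3 = (87*(-10 + 24))/3 = (87*14)/3 = (1/3)*1218 = 406)
sqrt(R + (v(-120) + 3390)*(1815 + 1462)) = sqrt(406 + (sqrt(-31 - 120) + 3390)*(1815 + 1462)) = sqrt(406 + (sqrt(-151) + 3390)*3277) = sqrt(406 + (I*sqrt(151) + 3390)*3277) = sqrt(406 + (3390 + I*sqrt(151))*3277) = sqrt(406 + (11109030 + 3277*I*sqrt(151))) = sqrt(11109436 + 3277*I*sqrt(151))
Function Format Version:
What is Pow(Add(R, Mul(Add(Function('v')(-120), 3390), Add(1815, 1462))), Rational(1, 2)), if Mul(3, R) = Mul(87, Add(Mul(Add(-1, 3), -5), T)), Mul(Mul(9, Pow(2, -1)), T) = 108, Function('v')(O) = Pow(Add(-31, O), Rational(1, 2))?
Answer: Pow(Add(11109436, Mul(3277, I, Pow(151, Rational(1, 2)))), Rational(1, 2)) ≈ Add(3333.1, Mul(6.041, I))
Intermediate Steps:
T = 24 (T = Mul(Rational(2, 9), 108) = 24)
R = 406 (R = Mul(Rational(1, 3), Mul(87, Add(Mul(Add(-1, 3), -5), 24))) = Mul(Rational(1, 3), Mul(87, Add(Mul(2, -5), 24))) = Mul(Rational(1, 3), Mul(87, Add(-10, 24))) = Mul(Rational(1, 3), Mul(87, 14)) = Mul(Rational(1, 3), 1218) = 406)
Pow(Add(R, Mul(Add(Function('v')(-120), 3390), Add(1815, 1462))), Rational(1, 2)) = Pow(Add(406, Mul(Add(Pow(Add(-31, -120), Rational(1, 2)), 3390), Add(1815, 1462))), Rational(1, 2)) = Pow(Add(406, Mul(Add(Pow(-151, Rational(1, 2)), 3390), 3277)), Rational(1, 2)) = Pow(Add(406, Mul(Add(Mul(I, Pow(151, Rational(1, 2))), 3390), 3277)), Rational(1, 2)) = Pow(Add(406, Mul(Add(3390, Mul(I, Pow(151, Rational(1, 2)))), 3277)), Rational(1, 2)) = Pow(Add(406, Add(11109030, Mul(3277, I, Pow(151, Rational(1, 2))))), Rational(1, 2)) = Pow(Add(11109436, Mul(3277, I, Pow(151, Rational(1, 2)))), Rational(1, 2))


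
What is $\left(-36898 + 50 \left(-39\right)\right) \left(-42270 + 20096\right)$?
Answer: $861415552$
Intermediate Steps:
$\left(-36898 + 50 \left(-39\right)\right) \left(-42270 + 20096\right) = \left(-36898 - 1950\right) \left(-22174\right) = \left(-38848\right) \left(-22174\right) = 861415552$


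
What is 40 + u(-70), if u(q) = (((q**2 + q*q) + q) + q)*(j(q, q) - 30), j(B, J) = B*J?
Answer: 47044240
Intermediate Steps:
u(q) = (-30 + q**2)*(2*q + 2*q**2) (u(q) = (((q**2 + q*q) + q) + q)*(q*q - 30) = (((q**2 + q**2) + q) + q)*(q**2 - 30) = ((2*q**2 + q) + q)*(-30 + q**2) = ((q + 2*q**2) + q)*(-30 + q**2) = (2*q + 2*q**2)*(-30 + q**2) = (-30 + q**2)*(2*q + 2*q**2))
40 + u(-70) = 40 + 2*(-70)*(-30 + (-70)**2 + (-70)**3 - 30*(-70)) = 40 + 2*(-70)*(-30 + 4900 - 343000 + 2100) = 40 + 2*(-70)*(-336030) = 40 + 47044200 = 47044240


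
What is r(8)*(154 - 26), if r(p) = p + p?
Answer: 2048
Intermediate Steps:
r(p) = 2*p
r(8)*(154 - 26) = (2*8)*(154 - 26) = 16*128 = 2048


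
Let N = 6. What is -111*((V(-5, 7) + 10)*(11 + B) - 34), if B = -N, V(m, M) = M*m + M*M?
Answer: -9546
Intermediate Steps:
V(m, M) = M**2 + M*m (V(m, M) = M*m + M**2 = M**2 + M*m)
B = -6 (B = -1*6 = -6)
-111*((V(-5, 7) + 10)*(11 + B) - 34) = -111*((7*(7 - 5) + 10)*(11 - 6) - 34) = -111*((7*2 + 10)*5 - 34) = -111*((14 + 10)*5 - 34) = -111*(24*5 - 34) = -111*(120 - 34) = -111*86 = -9546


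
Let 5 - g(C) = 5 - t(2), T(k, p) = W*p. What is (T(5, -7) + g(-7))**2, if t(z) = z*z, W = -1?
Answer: 121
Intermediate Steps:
t(z) = z**2
T(k, p) = -p
g(C) = 4 (g(C) = 5 - (5 - 1*2**2) = 5 - (5 - 1*4) = 5 - (5 - 4) = 5 - 1*1 = 5 - 1 = 4)
(T(5, -7) + g(-7))**2 = (-1*(-7) + 4)**2 = (7 + 4)**2 = 11**2 = 121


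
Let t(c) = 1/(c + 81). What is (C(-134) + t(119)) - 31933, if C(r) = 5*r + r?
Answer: -6547399/200 ≈ -32737.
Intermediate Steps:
C(r) = 6*r
t(c) = 1/(81 + c)
(C(-134) + t(119)) - 31933 = (6*(-134) + 1/(81 + 119)) - 31933 = (-804 + 1/200) - 31933 = -160799/200 - 31933 = -6547399/200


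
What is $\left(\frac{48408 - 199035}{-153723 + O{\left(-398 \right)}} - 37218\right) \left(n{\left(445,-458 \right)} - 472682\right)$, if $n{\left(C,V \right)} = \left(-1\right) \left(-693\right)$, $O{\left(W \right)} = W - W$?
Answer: $\frac{900100641877381}{51241} \approx 1.7566 \cdot 10^{10}$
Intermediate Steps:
$O{\left(W \right)} = 0$
$n{\left(C,V \right)} = 693$
$\left(\frac{48408 - 199035}{-153723 + O{\left(-398 \right)}} - 37218\right) \left(n{\left(445,-458 \right)} - 472682\right) = \left(\frac{48408 - 199035}{-153723 + 0} - 37218\right) \left(693 - 472682\right) = \left(- \frac{150627}{-153723} - 37218\right) \left(-471989\right) = \left(\left(-150627\right) \left(- \frac{1}{153723}\right) - 37218\right) \left(-471989\right) = \left(\frac{50209}{51241} - 37218\right) \left(-471989\right) = \left(- \frac{1907037329}{51241}\right) \left(-471989\right) = \frac{900100641877381}{51241}$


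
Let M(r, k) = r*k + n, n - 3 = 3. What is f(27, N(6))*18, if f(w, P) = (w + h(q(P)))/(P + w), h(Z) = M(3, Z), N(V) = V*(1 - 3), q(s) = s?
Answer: -18/5 ≈ -3.6000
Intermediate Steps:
n = 6 (n = 3 + 3 = 6)
M(r, k) = 6 + k*r (M(r, k) = r*k + 6 = k*r + 6 = 6 + k*r)
N(V) = -2*V (N(V) = V*(-2) = -2*V)
h(Z) = 6 + 3*Z (h(Z) = 6 + Z*3 = 6 + 3*Z)
f(w, P) = (6 + w + 3*P)/(P + w) (f(w, P) = (w + (6 + 3*P))/(P + w) = (6 + w + 3*P)/(P + w))
f(27, N(6))*18 = ((6 + 27 + 3*(-2*6))/(-2*6 + 27))*18 = ((6 + 27 + 3*(-12))/(-12 + 27))*18 = ((6 + 27 - 36)/15)*18 = ((1/15)*(-3))*18 = -⅕*18 = -18/5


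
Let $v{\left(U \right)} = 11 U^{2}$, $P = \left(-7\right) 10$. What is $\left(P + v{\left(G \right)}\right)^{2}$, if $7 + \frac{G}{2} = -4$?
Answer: $27604516$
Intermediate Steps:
$G = -22$ ($G = -14 + 2 \left(-4\right) = -14 - 8 = -22$)
$P = -70$
$\left(P + v{\left(G \right)}\right)^{2} = \left(-70 + 11 \left(-22\right)^{2}\right)^{2} = \left(-70 + 11 \cdot 484\right)^{2} = \left(-70 + 5324\right)^{2} = 5254^{2} = 27604516$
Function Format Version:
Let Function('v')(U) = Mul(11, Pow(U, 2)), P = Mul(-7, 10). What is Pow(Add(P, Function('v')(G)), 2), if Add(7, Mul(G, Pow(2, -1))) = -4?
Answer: 27604516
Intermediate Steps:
G = -22 (G = Add(-14, Mul(2, -4)) = Add(-14, -8) = -22)
P = -70
Pow(Add(P, Function('v')(G)), 2) = Pow(Add(-70, Mul(11, Pow(-22, 2))), 2) = Pow(Add(-70, Mul(11, 484)), 2) = Pow(Add(-70, 5324), 2) = Pow(5254, 2) = 27604516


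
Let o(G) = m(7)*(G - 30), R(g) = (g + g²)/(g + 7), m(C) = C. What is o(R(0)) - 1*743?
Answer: -953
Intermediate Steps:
R(g) = (g + g²)/(7 + g)
o(G) = -210 + 7*G (o(G) = 7*(G - 30) = 7*(-30 + G) = -210 + 7*G)
o(R(0)) - 1*743 = (-210 + 7*(0*(1 + 0)/(7 + 0))) - 1*743 = (-210 + 7*(0*1/7)) - 743 = (-210 + 7*(0*(⅐)*1)) - 743 = (-210 + 7*0) - 743 = (-210 + 0) - 743 = -210 - 743 = -953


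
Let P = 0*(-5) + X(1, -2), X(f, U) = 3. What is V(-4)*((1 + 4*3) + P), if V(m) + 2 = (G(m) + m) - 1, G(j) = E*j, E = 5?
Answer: -432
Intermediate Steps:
P = 3 (P = 0*(-5) + 3 = 0 + 3 = 3)
G(j) = 5*j
V(m) = -3 + 6*m (V(m) = -2 + ((5*m + m) - 1) = -2 + (6*m - 1) = -2 + (-1 + 6*m) = -3 + 6*m)
V(-4)*((1 + 4*3) + P) = (-3 + 6*(-4))*((1 + 4*3) + 3) = (-3 - 24)*((1 + 12) + 3) = -27*(13 + 3) = -27*16 = -432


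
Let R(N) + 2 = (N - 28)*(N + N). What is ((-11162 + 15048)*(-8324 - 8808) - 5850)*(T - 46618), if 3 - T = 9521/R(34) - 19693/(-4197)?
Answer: 2645890308652695925/851991 ≈ 3.1055e+12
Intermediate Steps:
R(N) = -2 + 2*N*(-28 + N) (R(N) = -2 + (N - 28)*(N + N) = -2 + (-28 + N)*(2*N) = -2 + 2*N*(-28 + N))
T = -42843049/1703982 (T = 3 - (9521/(-2 - 56*34 + 2*34**2) - 19693/(-4197)) = 3 - (9521/(-2 - 1904 + 2*1156) - 19693*(-1/4197)) = 3 - (9521/(-2 - 1904 + 2312) + 19693/4197) = 3 - (9521/406 + 19693/4197) = 3 - 1*47954995/1703982 = 3 - 47954995/1703982 = -42843049/1703982 ≈ -25.143)
((-11162 + 15048)*(-8324 - 8808) - 5850)*(T - 46618) = ((-11162 + 15048)*(-8324 - 8808) - 5850)*(-42843049/1703982 - 46618) = (3886*(-17132) - 5850)*(-79479075925/1703982) = (-66574952 - 5850)*(-79479075925/1703982) = -66580802*(-79479075925/1703982) = 2645890308652695925/851991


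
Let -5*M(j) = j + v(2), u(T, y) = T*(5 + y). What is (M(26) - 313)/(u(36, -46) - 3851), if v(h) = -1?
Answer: 318/5327 ≈ 0.059696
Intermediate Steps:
M(j) = ⅕ - j/5 (M(j) = -(j - 1)/5 = -(-1 + j)/5 = ⅕ - j/5)
(M(26) - 313)/(u(36, -46) - 3851) = ((⅕ - ⅕*26) - 313)/(36*(5 - 46) - 3851) = ((⅕ - 26/5) - 313)/(36*(-41) - 3851) = (-5 - 313)/(-1476 - 3851) = -318/(-5327) = -318*(-1/5327) = 318/5327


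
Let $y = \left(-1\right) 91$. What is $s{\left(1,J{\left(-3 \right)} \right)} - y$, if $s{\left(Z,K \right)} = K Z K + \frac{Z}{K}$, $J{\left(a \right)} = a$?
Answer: $\frac{299}{3} \approx 99.667$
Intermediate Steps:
$s{\left(Z,K \right)} = \frac{Z}{K} + Z K^{2}$ ($s{\left(Z,K \right)} = Z K^{2} + \frac{Z}{K} = \frac{Z}{K} + Z K^{2}$)
$y = -91$
$s{\left(1,J{\left(-3 \right)} \right)} - y = 1 \frac{1}{-3} \left(1 + \left(-3\right)^{3}\right) - -91 = 1 \left(- \frac{1}{3}\right) \left(1 - 27\right) + 91 = 1 \left(- \frac{1}{3}\right) \left(-26\right) + 91 = \frac{26}{3} + 91 = \frac{299}{3}$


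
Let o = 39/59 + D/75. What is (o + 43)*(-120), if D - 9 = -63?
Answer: -1520112/295 ≈ -5152.9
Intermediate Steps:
D = -54 (D = 9 - 63 = -54)
o = -87/1475 (o = 39/59 - 54/75 = 39*(1/59) - 54*1/75 = 39/59 - 18/25 = -87/1475 ≈ -0.058983)
(o + 43)*(-120) = (-87/1475 + 43)*(-120) = (63338/1475)*(-120) = -1520112/295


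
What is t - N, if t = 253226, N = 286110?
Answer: -32884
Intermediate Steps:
t - N = 253226 - 1*286110 = 253226 - 286110 = -32884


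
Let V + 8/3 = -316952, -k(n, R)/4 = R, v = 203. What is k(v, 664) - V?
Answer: 942896/3 ≈ 3.1430e+5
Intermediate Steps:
k(n, R) = -4*R
V = -950864/3 (V = -8/3 - 316952 = -950864/3 ≈ -3.1695e+5)
k(v, 664) - V = -4*664 - 1*(-950864/3) = -2656 + 950864/3 = 942896/3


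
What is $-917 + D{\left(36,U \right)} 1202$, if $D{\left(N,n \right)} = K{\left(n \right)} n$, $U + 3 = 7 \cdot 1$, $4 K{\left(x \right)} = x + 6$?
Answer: $11103$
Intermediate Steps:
$K{\left(x \right)} = \frac{3}{2} + \frac{x}{4}$ ($K{\left(x \right)} = \frac{x + 6}{4} = \frac{6 + x}{4} = \frac{3}{2} + \frac{x}{4}$)
$U = 4$ ($U = -3 + 7 \cdot 1 = -3 + 7 = 4$)
$D{\left(N,n \right)} = n \left(\frac{3}{2} + \frac{n}{4}\right)$ ($D{\left(N,n \right)} = \left(\frac{3}{2} + \frac{n}{4}\right) n = n \left(\frac{3}{2} + \frac{n}{4}\right)$)
$-917 + D{\left(36,U \right)} 1202 = -917 + \frac{1}{4} \cdot 4 \left(6 + 4\right) 1202 = -917 + \frac{1}{4} \cdot 4 \cdot 10 \cdot 1202 = -917 + 10 \cdot 1202 = -917 + 12020 = 11103$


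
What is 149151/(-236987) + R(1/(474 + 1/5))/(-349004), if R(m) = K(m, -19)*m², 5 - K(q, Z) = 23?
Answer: -146315281143461007/232481307835562834 ≈ -0.62936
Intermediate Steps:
K(q, Z) = -18 (K(q, Z) = 5 - 1*23 = 5 - 23 = -18)
R(m) = -18*m²
149151/(-236987) + R(1/(474 + 1/5))/(-349004) = 149151/(-236987) - 18/(474 + 1/5)²/(-349004) = 149151*(-1/236987) - 18/(474 + ⅕)²*(-1/349004) = -149151/236987 - 18*(1/(2371/5))²*(-1/349004) = -149151/236987 - 18*(5/2371)²*(-1/349004) = -149151/236987 - 18*25/5621641*(-1/349004) = -149151/236987 - 450/5621641*(-1/349004) = -149151/236987 + 225/980987597782 = -146315281143461007/232481307835562834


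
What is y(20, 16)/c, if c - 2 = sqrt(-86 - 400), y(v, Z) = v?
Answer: 4/49 - 18*I*sqrt(6)/49 ≈ 0.081633 - 0.89981*I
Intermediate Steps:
c = 2 + 9*I*sqrt(6) (c = 2 + sqrt(-86 - 400) = 2 + sqrt(-486) = 2 + 9*I*sqrt(6) ≈ 2.0 + 22.045*I)
y(20, 16)/c = 20/(2 + 9*I*sqrt(6))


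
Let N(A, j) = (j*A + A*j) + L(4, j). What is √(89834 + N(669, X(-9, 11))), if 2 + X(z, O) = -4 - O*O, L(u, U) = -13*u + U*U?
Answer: I*√64015 ≈ 253.01*I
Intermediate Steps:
L(u, U) = U² - 13*u (L(u, U) = -13*u + U² = U² - 13*u)
X(z, O) = -6 - O² (X(z, O) = -2 + (-4 - O*O) = -2 + (-4 - O²) = -6 - O²)
N(A, j) = -52 + j² + 2*A*j (N(A, j) = (j*A + A*j) + (j² - 13*4) = (A*j + A*j) + (j² - 52) = 2*A*j + (-52 + j²) = -52 + j² + 2*A*j)
√(89834 + N(669, X(-9, 11))) = √(89834 + (-52 + (-6 - 1*11²)² + 2*669*(-6 - 1*11²))) = √(89834 + (-52 + (-6 - 1*121)² + 2*669*(-6 - 1*121))) = √(89834 + (-52 + (-6 - 121)² + 2*669*(-6 - 121))) = √(89834 + (-52 + (-127)² + 2*669*(-127))) = √(89834 + (-52 + 16129 - 169926)) = √(89834 - 153849) = √(-64015) = I*√64015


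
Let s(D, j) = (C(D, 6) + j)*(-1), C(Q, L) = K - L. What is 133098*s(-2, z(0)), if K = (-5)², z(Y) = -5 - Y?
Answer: -1863372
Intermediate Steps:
K = 25
C(Q, L) = 25 - L
s(D, j) = -19 - j (s(D, j) = ((25 - 1*6) + j)*(-1) = ((25 - 6) + j)*(-1) = (19 + j)*(-1) = -19 - j)
133098*s(-2, z(0)) = 133098*(-19 - (-5 - 1*0)) = 133098*(-19 - (-5 + 0)) = 133098*(-19 - 1*(-5)) = 133098*(-19 + 5) = 133098*(-14) = -1863372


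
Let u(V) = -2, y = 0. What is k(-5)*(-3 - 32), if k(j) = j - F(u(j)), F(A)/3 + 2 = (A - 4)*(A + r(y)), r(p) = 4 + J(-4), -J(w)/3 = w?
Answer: -8855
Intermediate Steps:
J(w) = -3*w
r(p) = 16 (r(p) = 4 - 3*(-4) = 4 + 12 = 16)
F(A) = -6 + 3*(-4 + A)*(16 + A) (F(A) = -6 + 3*((A - 4)*(A + 16)) = -6 + 3*((-4 + A)*(16 + A)) = -6 + 3*(-4 + A)*(16 + A))
k(j) = 258 + j (k(j) = j - (-198 + 3*(-2)² + 36*(-2)) = j - (-198 + 3*4 - 72) = j - (-198 + 12 - 72) = j - 1*(-258) = j + 258 = 258 + j)
k(-5)*(-3 - 32) = (258 - 5)*(-3 - 32) = 253*(-35) = -8855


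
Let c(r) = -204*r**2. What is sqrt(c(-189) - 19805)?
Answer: I*sqrt(7306889) ≈ 2703.1*I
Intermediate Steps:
sqrt(c(-189) - 19805) = sqrt(-204*(-189)**2 - 19805) = sqrt(-204*35721 - 19805) = sqrt(-7287084 - 19805) = sqrt(-7306889) = I*sqrt(7306889)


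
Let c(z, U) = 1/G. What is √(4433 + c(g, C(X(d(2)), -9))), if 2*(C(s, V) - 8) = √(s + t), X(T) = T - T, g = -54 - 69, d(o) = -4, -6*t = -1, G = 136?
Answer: √20498226/68 ≈ 66.581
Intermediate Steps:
t = ⅙ (t = -⅙*(-1) = ⅙ ≈ 0.16667)
g = -123
X(T) = 0
C(s, V) = 8 + √(⅙ + s)/2 (C(s, V) = 8 + √(s + ⅙)/2 = 8 + √(⅙ + s)/2)
c(z, U) = 1/136
√(4433 + c(g, C(X(d(2)), -9))) = √(4433 + 1/136) = √(602889/136) = √20498226/68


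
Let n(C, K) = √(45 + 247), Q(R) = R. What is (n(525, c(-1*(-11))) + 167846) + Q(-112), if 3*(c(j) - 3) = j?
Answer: 167734 + 2*√73 ≈ 1.6775e+5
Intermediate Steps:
c(j) = 3 + j/3
n(C, K) = 2*√73 (n(C, K) = √292 = 2*√73)
(n(525, c(-1*(-11))) + 167846) + Q(-112) = (2*√73 + 167846) - 112 = (167846 + 2*√73) - 112 = 167734 + 2*√73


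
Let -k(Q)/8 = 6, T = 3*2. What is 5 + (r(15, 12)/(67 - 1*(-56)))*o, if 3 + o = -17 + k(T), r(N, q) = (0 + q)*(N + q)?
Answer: -7139/41 ≈ -174.12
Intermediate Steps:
T = 6
k(Q) = -48 (k(Q) = -8*6 = -48)
r(N, q) = q*(N + q)
o = -68 (o = -3 + (-17 - 48) = -3 - 65 = -68)
5 + (r(15, 12)/(67 - 1*(-56)))*o = 5 + ((12*(15 + 12))/(67 - 1*(-56)))*(-68) = 5 + ((12*27)/(67 + 56))*(-68) = 5 + (324/123)*(-68) = 5 + (324*(1/123))*(-68) = 5 + (108/41)*(-68) = 5 - 7344/41 = -7139/41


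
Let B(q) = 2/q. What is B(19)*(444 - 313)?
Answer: 262/19 ≈ 13.789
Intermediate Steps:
B(19)*(444 - 313) = (2/19)*(444 - 313) = (2*(1/19))*131 = (2/19)*131 = 262/19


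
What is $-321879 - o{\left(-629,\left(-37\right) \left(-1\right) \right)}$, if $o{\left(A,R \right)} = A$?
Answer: $-321250$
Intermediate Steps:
$-321879 - o{\left(-629,\left(-37\right) \left(-1\right) \right)} = -321879 - -629 = -321879 + 629 = -321250$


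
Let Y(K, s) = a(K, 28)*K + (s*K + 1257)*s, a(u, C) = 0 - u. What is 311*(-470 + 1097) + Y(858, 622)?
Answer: 332187159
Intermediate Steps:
a(u, C) = -u
Y(K, s) = -K**2 + s*(1257 + K*s) (Y(K, s) = (-K)*K + (s*K + 1257)*s = -K**2 + (K*s + 1257)*s = -K**2 + (1257 + K*s)*s = -K**2 + s*(1257 + K*s))
311*(-470 + 1097) + Y(858, 622) = 311*(-470 + 1097) + (-1*858**2 + 1257*622 + 858*622**2) = 311*627 + (-1*736164 + 781854 + 858*386884) = 194997 + (-736164 + 781854 + 331946472) = 194997 + 331992162 = 332187159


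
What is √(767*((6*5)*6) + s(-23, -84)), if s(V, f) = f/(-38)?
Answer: √49840458/19 ≈ 371.57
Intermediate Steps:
s(V, f) = -f/38 (s(V, f) = f*(-1/38) = -f/38)
√(767*((6*5)*6) + s(-23, -84)) = √(767*((6*5)*6) - 1/38*(-84)) = √(767*(30*6) + 42/19) = √(767*180 + 42/19) = √(138060 + 42/19) = √(2623182/19) = √49840458/19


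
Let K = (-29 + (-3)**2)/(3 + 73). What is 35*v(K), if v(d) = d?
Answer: -175/19 ≈ -9.2105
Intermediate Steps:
K = -5/19 (K = (-29 + 9)/76 = -20*1/76 = -5/19 ≈ -0.26316)
35*v(K) = 35*(-5/19) = -175/19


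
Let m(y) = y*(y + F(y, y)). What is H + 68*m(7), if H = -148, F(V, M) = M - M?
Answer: 3184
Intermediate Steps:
F(V, M) = 0
m(y) = y² (m(y) = y*(y + 0) = y*y = y²)
H + 68*m(7) = -148 + 68*7² = -148 + 68*49 = -148 + 3332 = 3184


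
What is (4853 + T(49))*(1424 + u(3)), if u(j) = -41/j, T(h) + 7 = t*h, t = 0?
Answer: 20503426/3 ≈ 6.8345e+6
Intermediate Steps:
T(h) = -7 (T(h) = -7 + 0*h = -7 + 0 = -7)
(4853 + T(49))*(1424 + u(3)) = (4853 - 7)*(1424 - 41/3) = 4846*(1424 - 41*1/3) = 4846*(1424 - 41/3) = 4846*(4231/3) = 20503426/3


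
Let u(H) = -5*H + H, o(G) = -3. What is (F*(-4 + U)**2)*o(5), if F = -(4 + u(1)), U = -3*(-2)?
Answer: 0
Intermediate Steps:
U = 6
u(H) = -4*H
F = 0 (F = -(4 - 4*1) = -(4 - 4) = -1*0 = 0)
(F*(-4 + U)**2)*o(5) = (0*(-4 + 6)**2)*(-3) = (0*2**2)*(-3) = (0*4)*(-3) = 0*(-3) = 0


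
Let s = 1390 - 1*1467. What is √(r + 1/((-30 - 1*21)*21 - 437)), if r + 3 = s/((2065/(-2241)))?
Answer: √3985815812095/222430 ≈ 8.9756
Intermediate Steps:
s = -77 (s = 1390 - 1467 = -77)
r = 23766/295 (r = -3 - 77/(2065/(-2241)) = -3 - 77/(2065*(-1/2241)) = -3 - 77/(-2065/2241) = -3 - 77*(-2241/2065) = -3 + 24651/295 = 23766/295 ≈ 80.563)
√(r + 1/((-30 - 1*21)*21 - 437)) = √(23766/295 + 1/((-30 - 1*21)*21 - 437)) = √(23766/295 + 1/((-30 - 21)*21 - 437)) = √(23766/295 + 1/(-51*21 - 437)) = √(23766/295 + 1/(-1071 - 437)) = √(23766/295 + 1/(-1508)) = √(23766/295 - 1/1508) = √(35838833/444860) = √3985815812095/222430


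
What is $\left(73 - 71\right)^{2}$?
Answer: $4$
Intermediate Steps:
$\left(73 - 71\right)^{2} = 2^{2} = 4$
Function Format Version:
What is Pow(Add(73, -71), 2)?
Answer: 4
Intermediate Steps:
Pow(Add(73, -71), 2) = Pow(2, 2) = 4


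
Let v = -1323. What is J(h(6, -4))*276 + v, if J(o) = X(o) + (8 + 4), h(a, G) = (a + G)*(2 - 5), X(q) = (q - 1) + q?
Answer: -1599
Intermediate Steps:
X(q) = -1 + 2*q (X(q) = (-1 + q) + q = -1 + 2*q)
h(a, G) = -3*G - 3*a (h(a, G) = (G + a)*(-3) = -3*G - 3*a)
J(o) = 11 + 2*o (J(o) = (-1 + 2*o) + (8 + 4) = (-1 + 2*o) + 12 = 11 + 2*o)
J(h(6, -4))*276 + v = (11 + 2*(-3*(-4) - 3*6))*276 - 1323 = (11 + 2*(12 - 18))*276 - 1323 = (11 + 2*(-6))*276 - 1323 = (11 - 12)*276 - 1323 = -1*276 - 1323 = -276 - 1323 = -1599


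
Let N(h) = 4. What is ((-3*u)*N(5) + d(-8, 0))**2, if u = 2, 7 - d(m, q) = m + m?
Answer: 1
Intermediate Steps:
d(m, q) = 7 - 2*m (d(m, q) = 7 - (m + m) = 7 - 2*m)
((-3*u)*N(5) + d(-8, 0))**2 = (-3*2*4 + (7 - 2*(-8)))**2 = (-6*4 + (7 + 16))**2 = (-24 + 23)**2 = (-1)**2 = 1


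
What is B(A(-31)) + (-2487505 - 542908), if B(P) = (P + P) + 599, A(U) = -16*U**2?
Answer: -3060566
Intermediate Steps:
B(P) = 599 + 2*P (B(P) = 2*P + 599 = 599 + 2*P)
B(A(-31)) + (-2487505 - 542908) = (599 + 2*(-16*(-31)**2)) + (-2487505 - 542908) = (599 + 2*(-16*961)) - 3030413 = (599 + 2*(-15376)) - 3030413 = (599 - 30752) - 3030413 = -30153 - 3030413 = -3060566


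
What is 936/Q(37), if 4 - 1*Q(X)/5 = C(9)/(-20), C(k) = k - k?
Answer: 234/5 ≈ 46.800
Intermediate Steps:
C(k) = 0
Q(X) = 20 (Q(X) = 20 - 0/(-20) = 20 - 0*(-1)/20 = 20 - 5*0 = 20 + 0 = 20)
936/Q(37) = 936/20 = 936*(1/20) = 234/5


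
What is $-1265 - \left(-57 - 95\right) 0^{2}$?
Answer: $-1265$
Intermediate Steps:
$-1265 - \left(-57 - 95\right) 0^{2} = -1265 - \left(-152\right) 0 = -1265 - 0 = -1265 + 0 = -1265$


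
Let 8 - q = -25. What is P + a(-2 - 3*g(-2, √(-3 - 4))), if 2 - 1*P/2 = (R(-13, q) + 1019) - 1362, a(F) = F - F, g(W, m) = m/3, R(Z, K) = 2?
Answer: 686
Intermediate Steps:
q = 33 (q = 8 - 1*(-25) = 8 + 25 = 33)
g(W, m) = m/3 (g(W, m) = m*(⅓) = m/3)
a(F) = 0
P = 686 (P = 4 - 2*((2 + 1019) - 1362) = 4 - 2*(1021 - 1362) = 4 - 2*(-341) = 4 + 682 = 686)
P + a(-2 - 3*g(-2, √(-3 - 4))) = 686 + 0 = 686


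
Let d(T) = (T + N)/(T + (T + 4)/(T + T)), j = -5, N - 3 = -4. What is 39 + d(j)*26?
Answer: 3471/49 ≈ 70.837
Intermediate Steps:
N = -1 (N = 3 - 4 = -1)
d(T) = (-1 + T)/(T + (4 + T)/(2*T)) (d(T) = (T - 1)/(T + (T + 4)/(T + T)) = (-1 + T)/(T + (4 + T)/((2*T))) = (-1 + T)/(T + (4 + T)*(1/(2*T))) = (-1 + T)/(T + (4 + T)/(2*T)))
39 + d(j)*26 = 39 + (2*(-5)*(-1 - 5)/(4 - 5 + 2*(-5)²))*26 = 39 + (2*(-5)*(-6)/(4 - 5 + 2*25))*26 = 39 + (2*(-5)*(-6)/(4 - 5 + 50))*26 = 39 + (2*(-5)*(-6)/49)*26 = 39 + (2*(-5)*(1/49)*(-6))*26 = 39 + (60/49)*26 = 39 + 1560/49 = 3471/49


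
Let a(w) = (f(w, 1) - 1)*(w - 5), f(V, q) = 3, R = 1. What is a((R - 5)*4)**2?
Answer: 1764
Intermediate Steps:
a(w) = -10 + 2*w (a(w) = (3 - 1)*(w - 5) = 2*(-5 + w) = -10 + 2*w)
a((R - 5)*4)**2 = (-10 + 2*((1 - 5)*4))**2 = (-10 + 2*(-4*4))**2 = (-10 + 2*(-16))**2 = (-10 - 32)**2 = (-42)**2 = 1764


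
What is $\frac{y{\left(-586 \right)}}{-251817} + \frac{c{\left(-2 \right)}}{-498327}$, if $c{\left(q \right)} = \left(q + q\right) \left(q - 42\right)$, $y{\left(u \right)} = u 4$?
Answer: $\frac{374586232}{41829070053} \approx 0.0089552$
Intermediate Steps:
$y{\left(u \right)} = 4 u$
$c{\left(q \right)} = 2 q \left(-42 + q\right)$
$\frac{y{\left(-586 \right)}}{-251817} + \frac{c{\left(-2 \right)}}{-498327} = \frac{4 \left(-586\right)}{-251817} + \frac{2 \left(-2\right) \left(-42 - 2\right)}{-498327} = \left(-2344\right) \left(- \frac{1}{251817}\right) + 2 \left(-2\right) \left(-44\right) \left(- \frac{1}{498327}\right) = \frac{2344}{251817} + 176 \left(- \frac{1}{498327}\right) = \frac{2344}{251817} - \frac{176}{498327} = \frac{374586232}{41829070053}$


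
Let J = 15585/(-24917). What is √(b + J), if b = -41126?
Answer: I*√25533748748459/24917 ≈ 202.8*I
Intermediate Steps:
J = -15585/24917 (J = 15585*(-1/24917) = -15585/24917 ≈ -0.62548)
√(b + J) = √(-41126 - 15585/24917) = √(-1024752127/24917) = I*√25533748748459/24917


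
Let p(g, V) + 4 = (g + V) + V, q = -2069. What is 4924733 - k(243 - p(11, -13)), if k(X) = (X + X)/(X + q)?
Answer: 8898993055/1807 ≈ 4.9247e+6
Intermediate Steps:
p(g, V) = -4 + g + 2*V (p(g, V) = -4 + ((g + V) + V) = -4 + ((V + g) + V) = -4 + (g + 2*V) = -4 + g + 2*V)
k(X) = 2*X/(-2069 + X) (k(X) = (X + X)/(X - 2069) = (2*X)/(-2069 + X) = 2*X/(-2069 + X))
4924733 - k(243 - p(11, -13)) = 4924733 - 2*(243 - (-4 + 11 + 2*(-13)))/(-2069 + (243 - (-4 + 11 + 2*(-13)))) = 4924733 - 2*(243 - (-4 + 11 - 26))/(-2069 + (243 - (-4 + 11 - 26))) = 4924733 - 2*(243 - 1*(-19))/(-2069 + (243 - 1*(-19))) = 4924733 - 2*(243 + 19)/(-2069 + (243 + 19)) = 4924733 - 2*262/(-2069 + 262) = 4924733 - 2*262/(-1807) = 4924733 - 2*262*(-1)/1807 = 4924733 - 1*(-524/1807) = 4924733 + 524/1807 = 8898993055/1807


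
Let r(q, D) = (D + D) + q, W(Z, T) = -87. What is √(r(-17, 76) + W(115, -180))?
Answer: 4*√3 ≈ 6.9282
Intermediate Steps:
r(q, D) = q + 2*D (r(q, D) = 2*D + q = q + 2*D)
√(r(-17, 76) + W(115, -180)) = √((-17 + 2*76) - 87) = √((-17 + 152) - 87) = √(135 - 87) = √48 = 4*√3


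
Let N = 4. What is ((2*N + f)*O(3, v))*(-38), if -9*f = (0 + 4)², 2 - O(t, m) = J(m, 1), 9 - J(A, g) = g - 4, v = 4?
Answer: 21280/9 ≈ 2364.4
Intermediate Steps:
J(A, g) = 13 - g (J(A, g) = 9 - (g - 4) = 9 - (-4 + g) = 9 + (4 - g) = 13 - g)
O(t, m) = -10 (O(t, m) = 2 - (13 - 1*1) = 2 - (13 - 1) = 2 - 1*12 = 2 - 12 = -10)
f = -16/9 (f = -(0 + 4)²/9 = -⅑*4² = -⅑*16 = -16/9 ≈ -1.7778)
((2*N + f)*O(3, v))*(-38) = ((2*4 - 16/9)*(-10))*(-38) = ((8 - 16/9)*(-10))*(-38) = ((56/9)*(-10))*(-38) = -560/9*(-38) = 21280/9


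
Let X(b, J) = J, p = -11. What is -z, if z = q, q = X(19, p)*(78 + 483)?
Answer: 6171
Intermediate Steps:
q = -6171 (q = -11*(78 + 483) = -11*561 = -6171)
z = -6171
-z = -1*(-6171) = 6171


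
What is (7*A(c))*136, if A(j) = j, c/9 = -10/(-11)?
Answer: 85680/11 ≈ 7789.1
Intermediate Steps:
c = 90/11 (c = 9*(-10/(-11)) = 9*(-10*(-1/11)) = 9*(10/11) = 90/11 ≈ 8.1818)
(7*A(c))*136 = (7*(90/11))*136 = (630/11)*136 = 85680/11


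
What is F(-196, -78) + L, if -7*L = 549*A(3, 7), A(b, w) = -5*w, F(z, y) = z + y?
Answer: 2471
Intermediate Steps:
F(z, y) = y + z
L = 2745 (L = -549*(-5*7)/7 = -549*(-35)/7 = -1/7*(-19215) = 2745)
F(-196, -78) + L = (-78 - 196) + 2745 = -274 + 2745 = 2471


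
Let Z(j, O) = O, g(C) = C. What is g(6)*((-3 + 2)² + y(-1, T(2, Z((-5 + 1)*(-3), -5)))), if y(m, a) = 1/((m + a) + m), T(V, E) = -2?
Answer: 9/2 ≈ 4.5000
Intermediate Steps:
y(m, a) = 1/(a + 2*m) (y(m, a) = 1/((a + m) + m) = 1/(a + 2*m))
g(6)*((-3 + 2)² + y(-1, T(2, Z((-5 + 1)*(-3), -5)))) = 6*((-3 + 2)² + 1/(-2 + 2*(-1))) = 6*((-1)² + 1/(-2 - 2)) = 6*(1 + 1/(-4)) = 6*(1 - ¼) = 6*(¾) = 9/2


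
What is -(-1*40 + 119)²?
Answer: -6241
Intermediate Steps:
-(-1*40 + 119)² = -(-40 + 119)² = -1*79² = -1*6241 = -6241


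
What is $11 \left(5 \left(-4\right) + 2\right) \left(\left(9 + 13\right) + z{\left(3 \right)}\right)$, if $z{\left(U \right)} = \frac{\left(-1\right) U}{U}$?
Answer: $-4158$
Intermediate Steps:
$z{\left(U \right)} = -1$
$11 \left(5 \left(-4\right) + 2\right) \left(\left(9 + 13\right) + z{\left(3 \right)}\right) = 11 \left(5 \left(-4\right) + 2\right) \left(\left(9 + 13\right) - 1\right) = 11 \left(-20 + 2\right) \left(22 - 1\right) = 11 \left(-18\right) 21 = \left(-198\right) 21 = -4158$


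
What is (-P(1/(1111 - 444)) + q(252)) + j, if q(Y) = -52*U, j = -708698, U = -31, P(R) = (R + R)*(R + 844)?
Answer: -314575909352/444889 ≈ -7.0709e+5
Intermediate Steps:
P(R) = 2*R*(844 + R) (P(R) = (2*R)*(844 + R) = 2*R*(844 + R))
q(Y) = 1612 (q(Y) = -52*(-31) = 1612)
(-P(1/(1111 - 444)) + q(252)) + j = (-2*(844 + 1/(1111 - 444))/(1111 - 444) + 1612) - 708698 = (-2*(844 + 1/667)/667 + 1612) - 708698 = (-2*562949/(667*667) + 1612) - 708698 = (-1*1125898/444889 + 1612) - 708698 = (-1125898/444889 + 1612) - 708698 = 716035170/444889 - 708698 = -314575909352/444889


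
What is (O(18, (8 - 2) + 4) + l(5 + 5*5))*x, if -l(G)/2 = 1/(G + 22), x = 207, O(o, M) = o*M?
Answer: 968553/26 ≈ 37252.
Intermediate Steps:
O(o, M) = M*o
l(G) = -2/(22 + G) (l(G) = -2/(G + 22) = -2/(22 + G))
(O(18, (8 - 2) + 4) + l(5 + 5*5))*x = (((8 - 2) + 4)*18 - 2/(22 + (5 + 5*5)))*207 = ((6 + 4)*18 - 2/(22 + (5 + 25)))*207 = (10*18 - 2/(22 + 30))*207 = (180 - 2/52)*207 = (180 - 2*1/52)*207 = (180 - 1/26)*207 = (4679/26)*207 = 968553/26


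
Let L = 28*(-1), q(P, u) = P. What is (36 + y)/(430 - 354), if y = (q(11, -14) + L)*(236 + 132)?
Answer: -1555/19 ≈ -81.842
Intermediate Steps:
L = -28
y = -6256 (y = (11 - 28)*(236 + 132) = -17*368 = -6256)
(36 + y)/(430 - 354) = (36 - 6256)/(430 - 354) = -6220/76 = -6220*1/76 = -1555/19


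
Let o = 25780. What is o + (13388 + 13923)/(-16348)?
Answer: 421424129/16348 ≈ 25778.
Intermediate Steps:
o + (13388 + 13923)/(-16348) = 25780 + (13388 + 13923)/(-16348) = 25780 + 27311*(-1/16348) = 25780 - 27311/16348 = 421424129/16348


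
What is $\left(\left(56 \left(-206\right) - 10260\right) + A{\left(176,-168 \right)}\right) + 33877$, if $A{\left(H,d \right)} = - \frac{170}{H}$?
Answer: $\frac{1063043}{88} \approx 12080.0$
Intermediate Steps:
$\left(\left(56 \left(-206\right) - 10260\right) + A{\left(176,-168 \right)}\right) + 33877 = \left(\left(56 \left(-206\right) - 10260\right) - \frac{170}{176}\right) + 33877 = \left(\left(-11536 - 10260\right) - \frac{85}{88}\right) + 33877 = \left(-21796 - \frac{85}{88}\right) + 33877 = - \frac{1918133}{88} + 33877 = \frac{1063043}{88}$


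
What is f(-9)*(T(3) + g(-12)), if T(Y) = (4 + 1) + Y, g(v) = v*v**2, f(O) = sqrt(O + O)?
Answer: -5160*I*sqrt(2) ≈ -7297.3*I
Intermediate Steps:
f(O) = sqrt(2)*sqrt(O) (f(O) = sqrt(2*O) = sqrt(2)*sqrt(O))
g(v) = v**3
T(Y) = 5 + Y
f(-9)*(T(3) + g(-12)) = (sqrt(2)*sqrt(-9))*((5 + 3) + (-12)**3) = (sqrt(2)*(3*I))*(8 - 1728) = (3*I*sqrt(2))*(-1720) = -5160*I*sqrt(2)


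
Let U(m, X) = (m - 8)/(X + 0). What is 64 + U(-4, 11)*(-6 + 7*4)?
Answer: 40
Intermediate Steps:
U(m, X) = (-8 + m)/X
64 + U(-4, 11)*(-6 + 7*4) = 64 + ((-8 - 4)/11)*(-6 + 7*4) = 64 + ((1/11)*(-12))*(-6 + 28) = 64 - 12/11*22 = 64 - 24 = 40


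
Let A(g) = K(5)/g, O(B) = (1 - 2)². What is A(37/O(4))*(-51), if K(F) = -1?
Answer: 51/37 ≈ 1.3784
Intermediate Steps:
O(B) = 1 (O(B) = (-1)² = 1)
A(g) = -1/g
A(37/O(4))*(-51) = -1/(37/1)*(-51) = -1/(37*1)*(-51) = -1/37*(-51) = 51/37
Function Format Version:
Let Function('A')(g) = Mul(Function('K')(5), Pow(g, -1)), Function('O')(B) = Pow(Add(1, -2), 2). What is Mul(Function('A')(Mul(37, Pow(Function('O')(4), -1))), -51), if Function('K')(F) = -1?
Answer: Rational(51, 37) ≈ 1.3784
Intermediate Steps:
Function('O')(B) = 1 (Function('O')(B) = Pow(-1, 2) = 1)
Function('A')(g) = Mul(-1, Pow(g, -1))
Mul(Function('A')(Mul(37, Pow(Function('O')(4), -1))), -51) = Mul(Mul(-1, Pow(Mul(37, Pow(1, -1)), -1)), -51) = Mul(Mul(-1, Pow(Mul(37, 1), -1)), -51) = Mul(Mul(-1, Pow(37, -1)), -51) = Mul(Mul(-1, Rational(1, 37)), -51) = Mul(Rational(-1, 37), -51) = Rational(51, 37)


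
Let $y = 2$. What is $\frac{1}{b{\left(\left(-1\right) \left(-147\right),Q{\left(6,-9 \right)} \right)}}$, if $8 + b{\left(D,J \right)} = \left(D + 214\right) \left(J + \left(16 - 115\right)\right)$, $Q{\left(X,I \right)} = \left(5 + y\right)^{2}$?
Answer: $- \frac{1}{18058} \approx -5.5377 \cdot 10^{-5}$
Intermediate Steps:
$Q{\left(X,I \right)} = 49$ ($Q{\left(X,I \right)} = \left(5 + 2\right)^{2} = 7^{2} = 49$)
$b{\left(D,J \right)} = -8 + \left(-99 + J\right) \left(214 + D\right)$ ($b{\left(D,J \right)} = -8 + \left(D + 214\right) \left(J + \left(16 - 115\right)\right) = -8 + \left(214 + D\right) \left(J + \left(16 - 115\right)\right) = -8 + \left(214 + D\right) \left(J - 99\right) = -8 + \left(214 + D\right) \left(-99 + J\right) = -8 + \left(-99 + J\right) \left(214 + D\right)$)
$\frac{1}{b{\left(\left(-1\right) \left(-147\right),Q{\left(6,-9 \right)} \right)}} = \frac{1}{-21194 - 99 \left(\left(-1\right) \left(-147\right)\right) + 214 \cdot 49 + \left(-1\right) \left(-147\right) 49} = \frac{1}{-21194 - 14553 + 10486 + 147 \cdot 49} = \frac{1}{-21194 - 14553 + 10486 + 7203} = \frac{1}{-18058} = - \frac{1}{18058}$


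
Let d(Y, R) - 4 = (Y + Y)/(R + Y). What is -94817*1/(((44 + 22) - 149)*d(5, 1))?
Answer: 284451/1411 ≈ 201.60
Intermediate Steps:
d(Y, R) = 4 + 2*Y/(R + Y) (d(Y, R) = 4 + (Y + Y)/(R + Y) = 4 + (2*Y)/(R + Y) = 4 + 2*Y/(R + Y))
-94817*1/(((44 + 22) - 149)*d(5, 1)) = -94817*(1 + 5)/(2*(2*1 + 3*5)*((44 + 22) - 149)) = -94817*3/((2 + 15)*(66 - 149)) = -94817/((2*(⅙)*17)*(-83)) = -94817/((17/3)*(-83)) = -94817/(-1411/3) = -94817*(-3/1411) = 284451/1411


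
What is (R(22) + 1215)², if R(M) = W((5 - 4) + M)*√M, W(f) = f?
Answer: 1487863 + 55890*√22 ≈ 1.7500e+6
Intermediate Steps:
R(M) = √M*(1 + M) (R(M) = ((5 - 4) + M)*√M = (1 + M)*√M = √M*(1 + M))
(R(22) + 1215)² = (√22*(1 + 22) + 1215)² = (√22*23 + 1215)² = (23*√22 + 1215)² = (1215 + 23*√22)²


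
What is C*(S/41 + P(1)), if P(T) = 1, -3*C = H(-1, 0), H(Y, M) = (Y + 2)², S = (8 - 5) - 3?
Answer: -⅓ ≈ -0.33333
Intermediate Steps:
S = 0 (S = 3 - 3 = 0)
H(Y, M) = (2 + Y)²
C = -⅓ (C = -(2 - 1)²/3 = -⅓*1² = -⅓*1 = -⅓ ≈ -0.33333)
C*(S/41 + P(1)) = -(0/41 + 1)/3 = -(0*(1/41) + 1)/3 = -(0 + 1)/3 = -⅓*1 = -⅓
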